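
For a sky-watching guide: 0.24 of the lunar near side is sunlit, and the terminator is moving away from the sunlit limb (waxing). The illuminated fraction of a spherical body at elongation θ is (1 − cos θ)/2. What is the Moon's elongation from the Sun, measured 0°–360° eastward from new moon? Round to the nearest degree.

From f = (1 − cos θ)/2: cos θ = 1 − 2×0.24 = 0.520; arccos → 58.7°.
Before full moon the principal value applies: θ = 58.7°.

59°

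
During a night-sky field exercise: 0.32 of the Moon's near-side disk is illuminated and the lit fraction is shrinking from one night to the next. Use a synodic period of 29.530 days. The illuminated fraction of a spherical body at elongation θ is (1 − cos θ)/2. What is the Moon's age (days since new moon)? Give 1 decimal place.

From f = (1 − cos θ)/2: cos θ = 1 − 2×0.32 = 0.360; arccos → 68.9°.
A waning Moon lies in 180°–360°, so θ = 360° − 68.9° = 291.1°.
Age = 29.530 × 291.1°/360° ≈ 23.88 days.

23.9 days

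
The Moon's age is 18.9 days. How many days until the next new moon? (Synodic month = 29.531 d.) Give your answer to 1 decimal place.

One full lunation from the last new moon is 29.531 d; remaining = 29.531 − 18.9 = 10.631 d.

10.6 days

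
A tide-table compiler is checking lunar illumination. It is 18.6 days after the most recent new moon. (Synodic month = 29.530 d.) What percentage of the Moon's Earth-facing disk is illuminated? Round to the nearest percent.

84%

Elongation θ = 360° × 18.6/29.530 ≈ 226.8°.
cos 226.8° = (-0.685), so f = (1 − (-0.685))/2 = 0.843, so 84%.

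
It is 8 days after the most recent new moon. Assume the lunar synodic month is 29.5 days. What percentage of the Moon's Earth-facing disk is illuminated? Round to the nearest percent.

Phase angle: θ = 360°·(8 d)/(29.5 d) = 97.6°.
Illuminated fraction = (1 − cos 97.6°)/2 = (1 − (-0.133))/2 ≈ 0.566, so 57%.

57%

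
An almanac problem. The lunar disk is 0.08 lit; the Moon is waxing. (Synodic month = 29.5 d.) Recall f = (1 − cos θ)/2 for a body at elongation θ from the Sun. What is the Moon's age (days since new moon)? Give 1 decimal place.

Invert f = (1 − cos θ)/2 to get cos θ = 1 − 2(0.08) = 0.840, hence θ₀ = arccos 0.840 = 32.9°.
The Moon is waxing (0°–180°), so θ = 32.9° directly.
That fraction of the synodic month is 32.9/360 × 29.5 d ≈ 2.69 d.

2.7 days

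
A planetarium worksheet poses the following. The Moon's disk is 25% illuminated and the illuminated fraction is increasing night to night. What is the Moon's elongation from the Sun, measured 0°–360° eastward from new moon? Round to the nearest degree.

60°

Invert f = (1 − cos θ)/2 to get cos θ = 1 − 2(0.25) = 0.500, hence θ₀ = arccos 0.500 = 60.0°.
The Moon is waxing (0°–180°), so θ = 60.0° directly.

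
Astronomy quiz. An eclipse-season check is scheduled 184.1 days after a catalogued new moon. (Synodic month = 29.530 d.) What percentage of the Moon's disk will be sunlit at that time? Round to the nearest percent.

45%

Reduce mod P: 184.1 − 6×29.530 = 6.92 d into the current lunation.
Phase angle: θ = 360°·(6.92 d)/(29.530 d) = 84.4°.
Illuminated fraction = (1 − cos 84.4°)/2 = (1 − 0.098)/2 ≈ 0.451, so 45%.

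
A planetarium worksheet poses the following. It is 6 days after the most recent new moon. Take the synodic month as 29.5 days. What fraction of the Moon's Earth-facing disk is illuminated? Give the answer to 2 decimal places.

The Moon has covered 6/29.5 of its cycle, so θ ≈ 360° × 6/29.5 = 73.2°.
With cos θ = 0.289, the lit fraction is (1 − 0.289)/2 ≈ 0.356.

0.36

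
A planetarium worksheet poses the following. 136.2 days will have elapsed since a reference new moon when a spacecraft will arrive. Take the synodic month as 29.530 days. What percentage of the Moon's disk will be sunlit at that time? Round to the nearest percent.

88%

Reduce mod P: 136.2 − 4×29.530 = 18.08 d into the current lunation.
Phase angle: θ = 360°·(18.08 d)/(29.530 d) = 220.4°.
With cos θ = (-0.761), the lit fraction is (1 − (-0.761))/2 ≈ 0.881, so 88%.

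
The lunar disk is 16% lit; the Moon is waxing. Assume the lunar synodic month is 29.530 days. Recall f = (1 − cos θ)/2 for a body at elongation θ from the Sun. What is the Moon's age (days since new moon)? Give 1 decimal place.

Invert f = (1 − cos θ)/2 to get cos θ = 1 − 2(0.16) = 0.680, hence θ₀ = arccos 0.680 = 47.2°.
Waxing ⇒ before full, so θ = 47.2°.
That fraction of the synodic month is 47.2/360 × 29.530 d ≈ 3.87 d.

3.9 days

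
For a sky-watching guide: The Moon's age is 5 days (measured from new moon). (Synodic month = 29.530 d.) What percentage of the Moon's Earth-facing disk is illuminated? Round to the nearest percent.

Elongation θ = 360° × 5/29.530 ≈ 61.0°.
Illuminated fraction = (1 − cos 61.0°)/2 = (1 − 0.485)/2 ≈ 0.257, so 26%.

26%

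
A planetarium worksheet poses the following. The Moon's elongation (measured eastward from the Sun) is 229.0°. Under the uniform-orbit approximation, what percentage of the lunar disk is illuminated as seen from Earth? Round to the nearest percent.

83%

cos 229.0° = (-0.656), so f = (1 − (-0.656))/2 = 0.828, i.e. 83%.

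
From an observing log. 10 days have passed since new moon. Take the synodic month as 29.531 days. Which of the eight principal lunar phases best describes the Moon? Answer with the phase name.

At 10/29.531 of the cycle, θ ≈ 122° — the waxing gibbous range.

waxing gibbous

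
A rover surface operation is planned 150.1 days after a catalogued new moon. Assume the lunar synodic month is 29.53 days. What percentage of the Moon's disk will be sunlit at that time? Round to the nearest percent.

150.1/29.53 = 5.083 lunations, so 5 complete cycles and 2.45 d into the next.
The Moon has covered 2.45/29.53 of its cycle, so θ ≈ 360° × 2.45/29.53 = 29.9°.
cos 29.9° = 0.867, so f = (1 − 0.867)/2 = 0.066, so 7%.

7%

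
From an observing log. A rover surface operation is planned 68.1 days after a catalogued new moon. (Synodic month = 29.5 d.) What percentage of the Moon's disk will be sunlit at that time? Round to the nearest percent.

68.1 d spans 2 complete synodic months (2 × 29.5 = 59.00 d) plus 9.10 d.
Phase angle: θ = 360°·(9.10 d)/(29.5 d) = 111.1°.
With cos θ = (-0.359), the lit fraction is (1 − (-0.359))/2 ≈ 0.680, so 68%.

68%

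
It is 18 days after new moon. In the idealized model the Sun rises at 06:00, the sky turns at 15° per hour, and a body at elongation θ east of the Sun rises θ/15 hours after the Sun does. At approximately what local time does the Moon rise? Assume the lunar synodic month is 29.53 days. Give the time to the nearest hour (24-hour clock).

Phase angle: θ = 360°·(18 d)/(29.53 d) = 219.4°.
The Moon trails the Sun by θ/15 = 219.4/15 ≈ 14.63 hours.
06:00 + 14.63 h ≈ 20:38 → 21:00 to the nearest hour.

21:00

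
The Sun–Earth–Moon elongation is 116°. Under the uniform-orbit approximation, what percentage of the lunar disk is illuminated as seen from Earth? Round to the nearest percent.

Half-versine of 116°: (1 − (-0.438))/2 = 0.719, i.e. 72%.

72%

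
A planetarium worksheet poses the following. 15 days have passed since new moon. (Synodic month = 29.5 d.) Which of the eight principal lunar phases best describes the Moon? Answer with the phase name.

θ ≈ 360° × 15/29.5 = 183°, which falls in the full moon sector.

full moon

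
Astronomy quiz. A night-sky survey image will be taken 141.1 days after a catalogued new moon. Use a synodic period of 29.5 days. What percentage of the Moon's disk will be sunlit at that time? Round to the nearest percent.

141.1 d spans 4 complete synodic months (4 × 29.5 = 118.00 d) plus 23.10 d.
Elongation θ = 360° × 23.10/29.5 ≈ 281.9°.
With cos θ = 0.206, the lit fraction is (1 − 0.206)/2 ≈ 0.397, so 40%.

40%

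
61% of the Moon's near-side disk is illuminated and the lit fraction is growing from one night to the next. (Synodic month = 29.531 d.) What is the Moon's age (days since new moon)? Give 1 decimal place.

cos θ = 1 − 2f = -0.220, giving a principal value of 102.7°.
Waxing ⇒ before full, so θ = 102.7°.
That fraction of the synodic month is 102.7/360 × 29.531 d ≈ 8.43 d.

8.4 days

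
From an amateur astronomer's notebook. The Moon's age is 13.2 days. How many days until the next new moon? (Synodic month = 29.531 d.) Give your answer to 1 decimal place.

16.3 days

One full lunation from the last new moon is 29.531 d; remaining = 29.531 − 13.2 = 16.331 d.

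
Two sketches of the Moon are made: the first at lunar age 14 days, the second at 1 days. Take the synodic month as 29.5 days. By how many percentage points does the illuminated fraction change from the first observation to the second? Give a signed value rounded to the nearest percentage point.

First observation: θ = 360°·14/29.5 = 170.8°, so f = 0.994.
Second observation: θ = 12.2°, f = 0.011.
Δf = 0.011 − 0.994 = -0.982, i.e. -98 pp.

-98 pp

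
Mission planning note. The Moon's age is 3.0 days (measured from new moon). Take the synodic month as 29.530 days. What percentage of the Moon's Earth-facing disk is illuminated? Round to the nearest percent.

The Moon has covered 3.0/29.530 of its cycle, so θ ≈ 360° × 3.0/29.530 = 36.6°.
Illuminated fraction = (1 − cos 36.6°)/2 = (1 − 0.803)/2 ≈ 0.098, so 10%.

10%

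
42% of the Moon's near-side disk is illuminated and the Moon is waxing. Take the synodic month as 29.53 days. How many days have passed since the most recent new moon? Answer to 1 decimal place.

Invert f = (1 − cos θ)/2 to get cos θ = 1 − 2(0.42) = 0.160, hence θ₀ = arccos 0.160 = 80.8°.
Waxing ⇒ before full, so θ = 80.8°.
That fraction of the synodic month is 80.8/360 × 29.53 d ≈ 6.63 d.

6.6 days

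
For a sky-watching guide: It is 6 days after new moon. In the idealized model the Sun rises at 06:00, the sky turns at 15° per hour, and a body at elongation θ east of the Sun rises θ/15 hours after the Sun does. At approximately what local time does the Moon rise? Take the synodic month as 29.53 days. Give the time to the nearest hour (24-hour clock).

11:00

Phase angle: θ = 360°·(6 d)/(29.53 d) = 73.1°.
Delay after the Sun = 73.1° / (15°/h) ≈ 4.88 h.
06:00 + 4.88 h ≈ 10:53 → 11:00 to the nearest hour.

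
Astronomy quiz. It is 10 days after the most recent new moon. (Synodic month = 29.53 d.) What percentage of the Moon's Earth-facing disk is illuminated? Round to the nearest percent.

76%

Phase angle: θ = 360°·(10 d)/(29.53 d) = 121.9°.
Illuminated fraction = (1 − cos 121.9°)/2 = (1 − (-0.529))/2 ≈ 0.764, so 76%.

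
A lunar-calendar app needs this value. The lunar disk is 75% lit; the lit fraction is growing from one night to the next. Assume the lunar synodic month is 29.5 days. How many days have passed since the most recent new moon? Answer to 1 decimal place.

cos θ = 1 − 2f = -0.500, giving a principal value of 120.0°.
Before full moon the principal value applies: θ = 120.0°.
Age = 29.5 × 120.0°/360° ≈ 9.83 days.

9.8 days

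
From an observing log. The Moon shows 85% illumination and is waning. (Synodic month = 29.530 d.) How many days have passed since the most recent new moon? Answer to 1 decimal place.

18.5 days

Invert f = (1 − cos θ)/2 to get cos θ = 1 − 2(0.85) = -0.700, hence θ₀ = arccos -0.700 = 134.4°.
Since the Moon is past full (waning), take the reflex angle: θ = 360° − 134.4° = 225.6°.
That fraction of the synodic month is 225.6/360 × 29.530 d ≈ 18.50 d.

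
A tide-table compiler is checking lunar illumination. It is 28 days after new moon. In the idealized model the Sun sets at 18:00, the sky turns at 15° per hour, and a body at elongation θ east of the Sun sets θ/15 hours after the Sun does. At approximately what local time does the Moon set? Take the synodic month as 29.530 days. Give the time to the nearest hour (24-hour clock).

17:00

Phase angle: θ = 360°·(28 d)/(29.530 d) = 341.3°.
Delay after the Sun = 341.3° / (15°/h) ≈ 22.76 h.
18:00 + 22.76 h ≈ 16:45 → 17:00 to the nearest hour.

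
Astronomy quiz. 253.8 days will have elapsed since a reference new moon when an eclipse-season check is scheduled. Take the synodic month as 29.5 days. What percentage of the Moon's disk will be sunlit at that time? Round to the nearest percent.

90%

253.8/29.5 = 8.603 lunations, so 8 complete cycles and 17.80 d into the next.
Elongation θ = 360° × 17.80/29.5 ≈ 217.2°.
With cos θ = (-0.796), the lit fraction is (1 − (-0.796))/2 ≈ 0.898, so 90%.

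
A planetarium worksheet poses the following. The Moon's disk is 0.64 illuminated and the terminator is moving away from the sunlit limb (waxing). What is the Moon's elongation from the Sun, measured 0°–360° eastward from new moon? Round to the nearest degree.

cos θ = 1 − 2f = -0.280, giving a principal value of 106.3°.
The Moon is waxing (0°–180°), so θ = 106.3° directly.

106°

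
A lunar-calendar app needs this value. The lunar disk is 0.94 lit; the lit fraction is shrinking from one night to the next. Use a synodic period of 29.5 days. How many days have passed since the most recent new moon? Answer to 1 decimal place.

17.1 days

From f = (1 − cos θ)/2: cos θ = 1 − 2×0.94 = -0.880; arccos → 151.6°.
Since the Moon is past full (waning), take the reflex angle: θ = 360° − 151.6° = 208.4°.
Age = 29.5 × 208.4°/360° ≈ 17.07 days.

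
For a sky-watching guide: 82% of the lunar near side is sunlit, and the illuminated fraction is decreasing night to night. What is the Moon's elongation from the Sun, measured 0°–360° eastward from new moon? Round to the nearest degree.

Invert f = (1 − cos θ)/2 to get cos θ = 1 − 2(0.82) = -0.640, hence θ₀ = arccos -0.640 = 129.8°.
A waning Moon lies in 180°–360°, so θ = 360° − 129.8° = 230.2°.

230°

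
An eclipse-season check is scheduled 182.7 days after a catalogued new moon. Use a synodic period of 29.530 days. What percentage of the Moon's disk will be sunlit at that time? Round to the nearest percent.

182.7/29.530 = 6.187 lunations, so 6 complete cycles and 5.52 d into the next.
Phase angle: θ = 360°·(5.52 d)/(29.530 d) = 67.3°.
With cos θ = 0.386, the lit fraction is (1 − 0.386)/2 ≈ 0.307, so 31%.

31%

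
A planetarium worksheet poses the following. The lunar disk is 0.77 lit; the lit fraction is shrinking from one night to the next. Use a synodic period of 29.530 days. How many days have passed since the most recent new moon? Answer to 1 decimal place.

19.5 days

Invert f = (1 − cos θ)/2 to get cos θ = 1 − 2(0.77) = -0.540, hence θ₀ = arccos -0.540 = 122.7°.
A waning Moon lies in 180°–360°, so θ = 360° − 122.7° = 237.3°.
At 360°/29.530 d per day, 237.3° corresponds to 19.47 days.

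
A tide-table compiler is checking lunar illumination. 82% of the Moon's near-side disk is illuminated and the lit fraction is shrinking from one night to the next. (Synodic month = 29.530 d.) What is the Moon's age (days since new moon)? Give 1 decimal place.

Invert f = (1 − cos θ)/2 to get cos θ = 1 − 2(0.82) = -0.640, hence θ₀ = arccos -0.640 = 129.8°.
A waning Moon lies in 180°–360°, so θ = 360° − 129.8° = 230.2°.
That fraction of the synodic month is 230.2/360 × 29.530 d ≈ 18.88 d.

18.9 days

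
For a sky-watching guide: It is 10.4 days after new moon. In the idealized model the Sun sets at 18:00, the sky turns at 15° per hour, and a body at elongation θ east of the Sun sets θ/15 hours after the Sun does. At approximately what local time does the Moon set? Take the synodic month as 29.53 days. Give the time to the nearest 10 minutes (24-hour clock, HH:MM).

Phase angle: θ = 360°·(10.4 d)/(29.53 d) = 126.8°.
Delay after the Sun = 126.8° / (15°/h) ≈ 8.45 h.
18:00 + 8.452 h ≈ 02:27 → 02:30 to the nearest ten minutes.

02:30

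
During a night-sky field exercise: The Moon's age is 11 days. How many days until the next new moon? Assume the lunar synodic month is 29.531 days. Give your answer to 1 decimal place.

18.5 days

One full lunation from the last new moon is 29.531 d; remaining = 29.531 − 11 = 18.531 d.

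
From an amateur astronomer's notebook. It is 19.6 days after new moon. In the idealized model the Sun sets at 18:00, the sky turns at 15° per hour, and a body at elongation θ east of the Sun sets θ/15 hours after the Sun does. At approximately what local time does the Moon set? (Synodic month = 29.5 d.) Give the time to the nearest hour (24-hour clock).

The Moon has covered 19.6/29.5 of its cycle, so θ ≈ 360° × 19.6/29.5 = 239.2°.
At 15° of sky rotation per hour, 239.2° corresponds to a 15.95 h lag.
18:00 + 15.95 h ≈ 09:57 → 10:00 to the nearest hour.

10:00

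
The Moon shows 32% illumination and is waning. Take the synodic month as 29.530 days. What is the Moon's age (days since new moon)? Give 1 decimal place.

From f = (1 − cos θ)/2: cos θ = 1 − 2×0.32 = 0.360; arccos → 68.9°.
Waning ⇒ past full, so θ = 360° − 68.9° = 291.1°.
At 360°/29.530 d per day, 291.1° corresponds to 23.88 days.

23.9 days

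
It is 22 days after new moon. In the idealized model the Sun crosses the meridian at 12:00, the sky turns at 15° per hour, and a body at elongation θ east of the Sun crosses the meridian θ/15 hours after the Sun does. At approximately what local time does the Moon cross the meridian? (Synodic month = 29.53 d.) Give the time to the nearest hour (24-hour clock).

Phase angle: θ = 360°·(22 d)/(29.53 d) = 268.2°.
At 15° of sky rotation per hour, 268.2° corresponds to a 17.88 h lag.
12:00 + 17.88 h ≈ 05:53 → 06:00 to the nearest hour.

06:00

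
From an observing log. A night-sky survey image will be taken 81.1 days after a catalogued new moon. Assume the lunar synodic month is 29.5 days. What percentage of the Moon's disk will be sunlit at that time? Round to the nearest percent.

81.1 d spans 2 complete synodic months (2 × 29.5 = 59.00 d) plus 22.10 d.
Elongation θ = 360° × 22.10/29.5 ≈ 269.7°.
With cos θ = (-0.005), the lit fraction is (1 − (-0.005))/2 ≈ 0.503, so 50%.

50%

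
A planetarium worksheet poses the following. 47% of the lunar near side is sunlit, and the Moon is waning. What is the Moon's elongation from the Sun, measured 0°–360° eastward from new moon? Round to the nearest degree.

273°

cos θ = 1 − 2f = 0.060, giving a principal value of 86.6°.
A waning Moon lies in 180°–360°, so θ = 360° − 86.6° = 273.4°.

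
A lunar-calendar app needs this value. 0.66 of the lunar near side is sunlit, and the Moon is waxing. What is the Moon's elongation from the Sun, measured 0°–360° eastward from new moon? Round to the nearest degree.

109°

Invert f = (1 − cos θ)/2 to get cos θ = 1 − 2(0.66) = -0.320, hence θ₀ = arccos -0.320 = 108.7°.
The Moon is waxing (0°–180°), so θ = 108.7° directly.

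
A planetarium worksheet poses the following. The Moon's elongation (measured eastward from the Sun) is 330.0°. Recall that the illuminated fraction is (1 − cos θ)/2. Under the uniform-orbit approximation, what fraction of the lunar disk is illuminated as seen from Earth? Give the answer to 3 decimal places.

cos 330.0° = 0.866, so f = (1 − 0.866)/2 = 0.067.

0.067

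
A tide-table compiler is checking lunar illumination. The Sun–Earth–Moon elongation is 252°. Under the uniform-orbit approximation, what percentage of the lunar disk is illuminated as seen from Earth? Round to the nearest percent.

Half-versine of 252°: (1 − (-0.309))/2 = 0.655, i.e. 65%.

65%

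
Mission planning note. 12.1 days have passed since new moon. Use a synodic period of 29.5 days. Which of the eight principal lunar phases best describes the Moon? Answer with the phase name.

θ ≈ 360° × 12.1/29.5 = 148°, which falls in the waxing gibbous sector.

waxing gibbous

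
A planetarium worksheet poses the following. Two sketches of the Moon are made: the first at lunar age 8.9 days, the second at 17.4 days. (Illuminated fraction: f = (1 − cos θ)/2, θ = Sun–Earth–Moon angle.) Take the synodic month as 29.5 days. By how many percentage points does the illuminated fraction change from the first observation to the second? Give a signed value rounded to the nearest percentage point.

First observation: θ = 360°·8.9/29.5 = 108.6°, so f = 0.660.
Second observation: θ = 212.3°, f = 0.922.
Δf = 0.922 − 0.660 = +0.263, i.e. +26 pp.

+26 pp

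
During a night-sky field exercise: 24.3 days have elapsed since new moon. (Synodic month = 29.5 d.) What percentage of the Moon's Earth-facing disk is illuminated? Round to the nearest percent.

Elongation θ = 360° × 24.3/29.5 ≈ 296.5°.
Illuminated fraction = (1 − cos 296.5°)/2 = (1 − 0.447)/2 ≈ 0.277, so 28%.

28%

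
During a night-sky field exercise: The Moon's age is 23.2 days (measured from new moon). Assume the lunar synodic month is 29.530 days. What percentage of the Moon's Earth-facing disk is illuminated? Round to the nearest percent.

Elongation θ = 360° × 23.2/29.530 ≈ 282.8°.
Illuminated fraction = (1 − cos 282.8°)/2 = (1 − 0.222)/2 ≈ 0.389, so 39%.

39%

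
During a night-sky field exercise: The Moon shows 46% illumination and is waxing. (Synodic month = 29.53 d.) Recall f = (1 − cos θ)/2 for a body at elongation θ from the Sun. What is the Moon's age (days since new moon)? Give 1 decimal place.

Invert f = (1 − cos θ)/2 to get cos θ = 1 − 2(0.46) = 0.080, hence θ₀ = arccos 0.080 = 85.4°.
Waxing ⇒ before full, so θ = 85.4°.
At 360°/29.53 d per day, 85.4° corresponds to 7.01 days.

7.0 days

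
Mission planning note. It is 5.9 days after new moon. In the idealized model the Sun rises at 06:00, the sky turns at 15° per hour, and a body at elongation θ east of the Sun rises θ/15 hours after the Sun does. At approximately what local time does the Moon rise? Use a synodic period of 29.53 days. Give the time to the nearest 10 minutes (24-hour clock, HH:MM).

10:50

Phase angle: θ = 360°·(5.9 d)/(29.53 d) = 71.9°.
The Moon trails the Sun by θ/15 = 71.9/15 ≈ 4.80 hours.
06:00 + 4.795 h ≈ 10:48 → 10:50 to the nearest ten minutes.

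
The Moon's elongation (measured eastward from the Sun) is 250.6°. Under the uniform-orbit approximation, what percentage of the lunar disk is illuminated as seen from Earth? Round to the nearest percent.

cos 250.6° = (-0.332), so f = (1 − (-0.332))/2 = 0.666, i.e. 67%.

67%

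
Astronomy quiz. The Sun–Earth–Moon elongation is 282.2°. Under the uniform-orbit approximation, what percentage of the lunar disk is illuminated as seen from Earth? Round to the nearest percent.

39%

f = (1 − cos 282.2°)/2 = (1 − 0.211)/2 ≈ 0.394, i.e. 39%.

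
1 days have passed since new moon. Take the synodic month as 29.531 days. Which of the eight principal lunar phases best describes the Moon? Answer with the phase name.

new moon

θ ≈ 360° × 1/29.531 = 12°, which falls in the new moon sector.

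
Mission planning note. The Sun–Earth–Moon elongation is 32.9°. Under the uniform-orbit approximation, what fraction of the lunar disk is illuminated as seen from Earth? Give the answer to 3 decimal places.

cos 32.9° = 0.840, so f = (1 − 0.840)/2 = 0.080.

0.080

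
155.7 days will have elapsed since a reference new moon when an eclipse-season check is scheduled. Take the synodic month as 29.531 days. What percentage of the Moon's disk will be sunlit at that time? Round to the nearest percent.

57%

155.7/29.531 = 5.272 lunations, so 5 complete cycles and 8.04 d into the next.
Elongation θ = 360° × 8.04/29.531 ≈ 98.1°.
Illuminated fraction = (1 − cos 98.1°)/2 = (1 − (-0.140))/2 ≈ 0.570, so 57%.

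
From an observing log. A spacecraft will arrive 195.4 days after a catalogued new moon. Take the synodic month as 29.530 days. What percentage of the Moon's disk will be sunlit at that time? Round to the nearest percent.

195.4 d spans 6 complete synodic months (6 × 29.530 = 177.18 d) plus 18.22 d.
Elongation θ = 360° × 18.22/29.530 ≈ 222.1°.
Illuminated fraction = (1 − cos 222.1°)/2 = (1 − (-0.742))/2 ≈ 0.871, so 87%.

87%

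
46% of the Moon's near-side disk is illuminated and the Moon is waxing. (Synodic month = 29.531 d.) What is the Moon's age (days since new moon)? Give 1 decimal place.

7.0 days

cos θ = 1 − 2f = 0.080, giving a principal value of 85.4°.
Before full moon the principal value applies: θ = 85.4°.
Age = 29.531 × 85.4°/360° ≈ 7.01 days.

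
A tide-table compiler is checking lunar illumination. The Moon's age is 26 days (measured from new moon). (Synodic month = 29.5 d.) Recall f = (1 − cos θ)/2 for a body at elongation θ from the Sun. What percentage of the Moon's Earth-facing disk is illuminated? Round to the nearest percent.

Phase angle: θ = 360°·(26 d)/(29.5 d) = 317.3°.
With cos θ = 0.735, the lit fraction is (1 − 0.735)/2 ≈ 0.133, so 13%.

13%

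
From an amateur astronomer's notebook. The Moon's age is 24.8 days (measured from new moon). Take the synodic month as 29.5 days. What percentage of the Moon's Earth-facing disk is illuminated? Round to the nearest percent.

23%

Elongation θ = 360° × 24.8/29.5 ≈ 302.6°.
With cos θ = 0.539, the lit fraction is (1 − 0.539)/2 ≈ 0.230, so 23%.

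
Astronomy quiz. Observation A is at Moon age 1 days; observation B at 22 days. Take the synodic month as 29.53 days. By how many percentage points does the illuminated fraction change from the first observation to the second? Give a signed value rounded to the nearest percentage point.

+50 percentage points

θ₁ = 360° × 1/29.53 = 12.2°, f₁ = (1 − cos θ₁)/2 = 0.011.
θ₂ = 360° × 22/29.53 = 268.2°, f₂ = (1 − cos θ₂)/2 = 0.516.
Change = f₂ − f₁ = +0.504 → +50 percentage points.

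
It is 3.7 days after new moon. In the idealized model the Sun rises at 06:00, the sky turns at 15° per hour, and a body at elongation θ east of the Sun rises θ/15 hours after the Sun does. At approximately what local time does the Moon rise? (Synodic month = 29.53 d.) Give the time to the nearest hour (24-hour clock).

09:00

The Moon has covered 3.7/29.53 of its cycle, so θ ≈ 360° × 3.7/29.53 = 45.1°.
Delay after the Sun = 45.1° / (15°/h) ≈ 3.01 h.
06:00 + 3.01 h ≈ 09:00 → 09:00 to the nearest hour.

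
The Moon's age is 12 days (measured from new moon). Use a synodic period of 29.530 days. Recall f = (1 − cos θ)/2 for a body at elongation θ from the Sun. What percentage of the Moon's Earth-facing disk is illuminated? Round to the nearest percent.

Elongation θ = 360° × 12/29.530 ≈ 146.3°.
cos 146.3° = (-0.832), so f = (1 − (-0.832))/2 = 0.916, so 92%.

92%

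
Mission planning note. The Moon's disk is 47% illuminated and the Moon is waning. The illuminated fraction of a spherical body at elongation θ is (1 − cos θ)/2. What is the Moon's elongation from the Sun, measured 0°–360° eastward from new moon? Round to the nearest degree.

cos θ = 1 − 2f = 0.060, giving a principal value of 86.6°.
Waning ⇒ past full, so θ = 360° − 86.6° = 273.4°.

273°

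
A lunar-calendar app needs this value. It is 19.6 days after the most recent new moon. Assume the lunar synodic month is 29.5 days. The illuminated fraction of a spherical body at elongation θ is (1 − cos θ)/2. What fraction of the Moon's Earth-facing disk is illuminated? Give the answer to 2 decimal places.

0.76

Elongation θ = 360° × 19.6/29.5 ≈ 239.2°.
cos 239.2° = (-0.512), so f = (1 − (-0.512))/2 = 0.756.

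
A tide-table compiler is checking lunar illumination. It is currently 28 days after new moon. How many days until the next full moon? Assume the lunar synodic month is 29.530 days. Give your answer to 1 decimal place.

16.3 days

Full moon occurs at elongation 180°, i.e. at age 29.530 × 180/360 = 14.765 d.
Already past this cycle's full moon; the next is at 14.765 + 29.530 = 44.295 d, so 44.295 − 28 = 16.295 days.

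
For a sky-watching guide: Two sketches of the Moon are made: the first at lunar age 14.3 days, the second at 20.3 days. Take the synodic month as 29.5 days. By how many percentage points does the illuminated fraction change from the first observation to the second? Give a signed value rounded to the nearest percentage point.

-31 percentage points

θ₁ = 360° × 14.3/29.5 = 174.5°, f₁ = (1 − cos θ₁)/2 = 0.998.
θ₂ = 360° × 20.3/29.5 = 247.7°, f₂ = (1 − cos θ₂)/2 = 0.689.
Change = f₂ − f₁ = -0.308 → -31 percentage points.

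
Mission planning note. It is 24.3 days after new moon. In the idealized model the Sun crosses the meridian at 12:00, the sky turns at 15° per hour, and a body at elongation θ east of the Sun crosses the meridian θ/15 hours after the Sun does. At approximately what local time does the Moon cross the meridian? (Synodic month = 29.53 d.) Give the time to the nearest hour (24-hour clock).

Phase angle: θ = 360°·(24.3 d)/(29.53 d) = 296.2°.
At 15° of sky rotation per hour, 296.2° corresponds to a 19.75 h lag.
12:00 + 19.75 h ≈ 07:45 → 08:00 to the nearest hour.

08:00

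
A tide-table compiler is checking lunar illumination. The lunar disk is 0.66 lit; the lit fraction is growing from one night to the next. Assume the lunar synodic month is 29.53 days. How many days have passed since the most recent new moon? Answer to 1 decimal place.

From f = (1 − cos θ)/2: cos θ = 1 − 2×0.66 = -0.320; arccos → 108.7°.
The Moon is waxing (0°–180°), so θ = 108.7° directly.
At 360°/29.53 d per day, 108.7° corresponds to 8.91 days.

8.9 days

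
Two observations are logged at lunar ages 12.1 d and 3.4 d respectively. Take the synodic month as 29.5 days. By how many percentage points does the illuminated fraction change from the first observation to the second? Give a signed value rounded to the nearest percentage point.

-80 pp

θ₁ = 360° × 12.1/29.5 = 147.7°, f₁ = (1 − cos θ₁)/2 = 0.922.
θ₂ = 360° × 3.4/29.5 = 41.5°, f₂ = (1 − cos θ₂)/2 = 0.125.
Change = f₂ − f₁ = -0.797 → -80 percentage points.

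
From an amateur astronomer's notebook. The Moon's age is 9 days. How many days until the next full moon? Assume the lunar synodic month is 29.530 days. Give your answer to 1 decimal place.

Full moon occurs at elongation 180°, i.e. at age 29.530 × 180/360 = 14.765 d.
That is 14.765 − 9 = 5.765 days ahead.

5.8 days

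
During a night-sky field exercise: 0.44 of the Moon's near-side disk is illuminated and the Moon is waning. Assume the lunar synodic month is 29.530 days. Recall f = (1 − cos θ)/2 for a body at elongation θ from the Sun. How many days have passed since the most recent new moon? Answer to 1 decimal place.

22.7 days

cos θ = 1 − 2f = 0.120, giving a principal value of 83.1°.
Waning ⇒ past full, so θ = 360° − 83.1° = 276.9°.
Age = 29.530 × 276.9°/360° ≈ 22.71 days.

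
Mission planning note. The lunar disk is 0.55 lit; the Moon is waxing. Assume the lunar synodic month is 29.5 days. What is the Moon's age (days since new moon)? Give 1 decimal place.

7.8 days

cos θ = 1 − 2f = -0.100, giving a principal value of 95.7°.
The Moon is waxing (0°–180°), so θ = 95.7° directly.
At 360°/29.5 d per day, 95.7° corresponds to 7.85 days.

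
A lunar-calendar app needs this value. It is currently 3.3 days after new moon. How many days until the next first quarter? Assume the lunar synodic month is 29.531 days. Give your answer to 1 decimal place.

First quarter is 0.25 of the way through the cycle: age 0.25 × 29.531 = 7.383 d.
So 4.083 days remain (7.383 − 3.3).

4.1 days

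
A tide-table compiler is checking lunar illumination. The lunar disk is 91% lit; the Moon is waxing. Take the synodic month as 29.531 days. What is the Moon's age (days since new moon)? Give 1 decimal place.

11.9 days

Invert f = (1 − cos θ)/2 to get cos θ = 1 − 2(0.91) = -0.820, hence θ₀ = arccos -0.820 = 145.1°.
Waxing ⇒ before full, so θ = 145.1°.
Age = 29.531 × 145.1°/360° ≈ 11.90 days.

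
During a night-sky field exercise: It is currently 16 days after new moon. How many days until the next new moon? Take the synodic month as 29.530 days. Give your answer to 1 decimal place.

The next new moon completes the synodic month: 29.530 − 16 = 13.530 days.

13.5 days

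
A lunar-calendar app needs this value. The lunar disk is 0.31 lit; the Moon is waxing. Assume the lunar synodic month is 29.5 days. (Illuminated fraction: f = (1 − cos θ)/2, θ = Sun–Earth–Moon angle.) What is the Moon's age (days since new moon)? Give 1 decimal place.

5.5 days

cos θ = 1 − 2f = 0.380, giving a principal value of 67.7°.
Waxing ⇒ before full, so θ = 67.7°.
Age = 29.5 × 67.7°/360° ≈ 5.54 days.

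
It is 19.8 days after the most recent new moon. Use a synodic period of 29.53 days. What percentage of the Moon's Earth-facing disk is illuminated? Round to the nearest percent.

74%

Elongation θ = 360° × 19.8/29.53 ≈ 241.4°.
Illuminated fraction = (1 − cos 241.4°)/2 = (1 − (-0.479))/2 ≈ 0.739, so 74%.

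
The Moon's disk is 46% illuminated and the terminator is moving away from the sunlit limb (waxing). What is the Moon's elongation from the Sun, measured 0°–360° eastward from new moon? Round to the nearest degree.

85°

cos θ = 1 − 2f = 0.080, giving a principal value of 85.4°.
The Moon is waxing (0°–180°), so θ = 85.4° directly.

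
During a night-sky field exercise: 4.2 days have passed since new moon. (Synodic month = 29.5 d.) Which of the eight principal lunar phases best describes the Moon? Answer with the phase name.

At 4.2/29.5 of the cycle, θ ≈ 51° — the waxing crescent range.

waxing crescent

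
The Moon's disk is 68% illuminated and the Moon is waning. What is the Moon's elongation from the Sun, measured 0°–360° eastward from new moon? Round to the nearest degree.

249°

cos θ = 1 − 2f = -0.360, giving a principal value of 111.1°.
Since the Moon is past full (waning), take the reflex angle: θ = 360° − 111.1° = 248.9°.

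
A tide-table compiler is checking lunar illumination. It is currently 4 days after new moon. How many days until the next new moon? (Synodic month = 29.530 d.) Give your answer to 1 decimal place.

25.5 days

The next new moon completes the synodic month: 29.530 − 4 = 25.530 days.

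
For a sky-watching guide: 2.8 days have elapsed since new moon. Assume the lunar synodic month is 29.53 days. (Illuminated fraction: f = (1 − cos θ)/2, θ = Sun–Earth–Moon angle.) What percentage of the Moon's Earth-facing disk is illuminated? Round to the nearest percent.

The Moon has covered 2.8/29.53 of its cycle, so θ ≈ 360° × 2.8/29.53 = 34.1°.
cos 34.1° = 0.828, so f = (1 − 0.828)/2 = 0.086, so 9%.

9%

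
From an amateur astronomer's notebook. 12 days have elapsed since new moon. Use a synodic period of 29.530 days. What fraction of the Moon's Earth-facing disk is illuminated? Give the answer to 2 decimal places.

Phase angle: θ = 360°·(12 d)/(29.530 d) = 146.3°.
Illuminated fraction = (1 − cos 146.3°)/2 = (1 − (-0.832))/2 ≈ 0.916.

0.92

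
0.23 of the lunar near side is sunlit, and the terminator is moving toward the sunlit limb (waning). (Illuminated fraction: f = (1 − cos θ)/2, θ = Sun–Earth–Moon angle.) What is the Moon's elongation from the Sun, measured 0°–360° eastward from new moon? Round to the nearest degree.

303°

cos θ = 1 − 2f = 0.540, giving a principal value of 57.3°.
Waning ⇒ past full, so θ = 360° − 57.3° = 302.7°.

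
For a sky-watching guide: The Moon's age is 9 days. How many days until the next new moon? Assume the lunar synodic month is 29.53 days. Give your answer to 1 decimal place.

20.5 days

One full lunation from the last new moon is 29.53 d; remaining = 29.53 − 9 = 20.530 d.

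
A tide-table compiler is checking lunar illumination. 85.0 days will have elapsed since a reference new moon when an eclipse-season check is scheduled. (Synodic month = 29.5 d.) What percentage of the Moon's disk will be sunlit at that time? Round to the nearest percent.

Reduce mod P: 85.0 − 2×29.5 = 26.00 d into the current lunation.
Phase angle: θ = 360°·(26.00 d)/(29.5 d) = 317.3°.
Illuminated fraction = (1 − cos 317.3°)/2 = (1 − 0.735)/2 ≈ 0.133, so 13%.

13%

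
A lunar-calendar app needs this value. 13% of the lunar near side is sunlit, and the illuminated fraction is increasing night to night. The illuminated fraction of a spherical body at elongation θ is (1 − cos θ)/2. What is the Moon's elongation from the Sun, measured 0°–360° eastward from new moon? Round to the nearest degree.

Invert f = (1 − cos θ)/2 to get cos θ = 1 − 2(0.13) = 0.740, hence θ₀ = arccos 0.740 = 42.3°.
The Moon is waxing (0°–180°), so θ = 42.3° directly.

42°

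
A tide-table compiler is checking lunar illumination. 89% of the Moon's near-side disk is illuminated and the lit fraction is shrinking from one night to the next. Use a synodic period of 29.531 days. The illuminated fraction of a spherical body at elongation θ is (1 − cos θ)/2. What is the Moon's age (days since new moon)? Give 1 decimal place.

cos θ = 1 − 2f = -0.780, giving a principal value of 141.3°.
A waning Moon lies in 180°–360°, so θ = 360° − 141.3° = 218.7°.
That fraction of the synodic month is 218.7/360 × 29.531 d ≈ 17.94 d.

17.9 days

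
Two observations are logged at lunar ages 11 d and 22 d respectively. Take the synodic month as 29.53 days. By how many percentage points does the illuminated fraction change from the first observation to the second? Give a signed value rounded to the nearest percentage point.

First observation: θ = 360°·11/29.53 = 134.1°, so f = 0.848.
Second observation: θ = 268.2°, f = 0.516.
Δf = 0.516 − 0.848 = -0.332, i.e. -33 pp.

-33 percentage points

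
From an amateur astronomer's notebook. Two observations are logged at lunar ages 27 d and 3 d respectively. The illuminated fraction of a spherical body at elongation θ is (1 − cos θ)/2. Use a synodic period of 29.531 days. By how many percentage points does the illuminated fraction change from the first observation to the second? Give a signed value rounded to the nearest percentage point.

+3 percentage points

θ₁ = 360° × 27/29.531 = 329.1°, f₁ = (1 − cos θ₁)/2 = 0.071.
θ₂ = 360° × 3/29.531 = 36.6°, f₂ = (1 − cos θ₂)/2 = 0.098.
Change = f₂ − f₁ = +0.028 → +3 percentage points.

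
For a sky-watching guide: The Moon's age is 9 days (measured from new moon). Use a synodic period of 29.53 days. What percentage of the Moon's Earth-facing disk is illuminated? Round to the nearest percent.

67%

Phase angle: θ = 360°·(9 d)/(29.53 d) = 109.7°.
Illuminated fraction = (1 − cos 109.7°)/2 = (1 − (-0.337))/2 ≈ 0.669, so 67%.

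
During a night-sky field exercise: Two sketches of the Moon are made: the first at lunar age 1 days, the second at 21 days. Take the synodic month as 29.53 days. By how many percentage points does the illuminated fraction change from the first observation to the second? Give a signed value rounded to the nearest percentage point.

+61 percentage points

First observation: θ = 360°·1/29.53 = 12.2°, so f = 0.011.
Second observation: θ = 256.0°, f = 0.621.
Δf = 0.621 − 0.011 = +0.610, i.e. +61 pp.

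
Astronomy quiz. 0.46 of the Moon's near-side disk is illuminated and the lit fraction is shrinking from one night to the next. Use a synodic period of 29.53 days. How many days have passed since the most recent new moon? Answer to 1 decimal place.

Invert f = (1 − cos θ)/2 to get cos θ = 1 − 2(0.46) = 0.080, hence θ₀ = arccos 0.080 = 85.4°.
Waning ⇒ past full, so θ = 360° − 85.4° = 274.6°.
That fraction of the synodic month is 274.6/360 × 29.53 d ≈ 22.52 d.

22.5 days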